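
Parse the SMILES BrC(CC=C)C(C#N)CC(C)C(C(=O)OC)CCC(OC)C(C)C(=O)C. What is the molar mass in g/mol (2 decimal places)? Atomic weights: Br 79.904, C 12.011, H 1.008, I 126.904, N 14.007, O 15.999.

First, the molecular formula is C20H32BrNO4 (counting implicit H from valence).
  Br: 1 × 79.904 = 79.904
  C: 20 × 12.011 = 240.220
  H: 32 × 1.008 = 32.256
  N: 1 × 14.007 = 14.007
  O: 4 × 15.999 = 63.996
Sum: 1×79.904 + 20×12.011 + 32×1.008 + 1×14.007 + 4×15.999 = 430.383 → 430.38 g/mol.

430.38 g/mol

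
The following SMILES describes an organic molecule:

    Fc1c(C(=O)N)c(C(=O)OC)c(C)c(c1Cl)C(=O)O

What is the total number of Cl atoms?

1

Scan the SMILES for Cl atoms (remember two-letter symbols like Cl and Br are single atoms).
Chlorine count: 1.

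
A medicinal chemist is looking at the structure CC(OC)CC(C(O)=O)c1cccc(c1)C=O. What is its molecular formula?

Walk through each heavy atom and fill implicit hydrogens from standard valence (C 4, N 3, O 2, S 2, halogen 1); for lowercase aromatic atoms, an aromatic c carries 1 H when it has two neighbours and 0 H with three, and aromatic n carries 0 H:
  atom 1: C, bond orders sum to 1 (valence 4) → 3 H
  atom 2: C, bond orders sum to 3 (valence 4) → 1 H
  atom 3: O, bond orders sum to 2 (valence 2) → 0 H
  atom 4: C, bond orders sum to 1 (valence 4) → 3 H
  atom 5: C, bond orders sum to 2 (valence 4) → 2 H
  atom 6: C, bond orders sum to 3 (valence 4) → 1 H
  atom 7: C, bond orders sum to 4 (valence 4) → 0 H
  atom 8: O, bond orders sum to 1 (valence 2) → 1 H
  atom 9: O, bond orders sum to 2 (valence 2) → 0 H
  atom 10: aromatic c, 3 neighbours → 0 H
  atom 11: aromatic c, 2 neighbours → 1 H
  atom 12: aromatic c, 2 neighbours → 1 H
  atom 13: aromatic c, 2 neighbours → 1 H
  atom 14: aromatic c, 3 neighbours → 0 H
  atom 15: aromatic c, 2 neighbours → 1 H
  atom 16: C, bond orders sum to 3 (valence 4) → 1 H
  atom 17: O, bond orders sum to 2 (valence 2) → 0 H
Totals → C:13, H:16, O:4.

C13H16O4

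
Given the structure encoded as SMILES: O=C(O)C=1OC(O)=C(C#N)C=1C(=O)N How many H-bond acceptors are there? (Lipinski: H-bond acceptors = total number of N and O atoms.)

7

N atoms: 2; O atoms: 5.
Lipinski HBA = 2 + 5 = 7.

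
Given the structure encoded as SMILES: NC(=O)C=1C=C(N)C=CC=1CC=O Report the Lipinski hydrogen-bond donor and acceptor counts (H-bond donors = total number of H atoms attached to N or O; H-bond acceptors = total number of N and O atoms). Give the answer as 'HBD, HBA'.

Donors: find every N or O and count the H atoms it carries.
  atom 1 (N): bond orders sum to 1 → 2 H
  atom 3 (O): bond orders sum to 2 → 0 H
  atom 7 (N): bond orders sum to 1 → 2 H
  atom 13 (O): bond orders sum to 2 → 0 H
Lipinski HBD = 4.
Acceptors: N atoms = 2, O atoms = 2 → HBA = 4.

4, 4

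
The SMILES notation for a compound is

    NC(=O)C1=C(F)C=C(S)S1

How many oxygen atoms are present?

Scan the SMILES for O atoms (remember two-letter symbols like Cl and Br are single atoms).
Oxygen count: 1.

1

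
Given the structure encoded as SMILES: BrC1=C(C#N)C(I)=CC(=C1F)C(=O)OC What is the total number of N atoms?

Scan the SMILES for N atoms (remember two-letter symbols like Cl and Br are single atoms).
Nitrogen count: 1.

1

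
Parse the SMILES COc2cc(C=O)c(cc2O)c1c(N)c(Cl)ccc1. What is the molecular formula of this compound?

Walk through each heavy atom and fill implicit hydrogens from standard valence (C 4, N 3, O 2, S 2, halogen 1); for lowercase aromatic atoms, an aromatic c carries 1 H when it has two neighbours and 0 H with three, and aromatic n carries 0 H:
  atom 1: C, bond orders sum to 1 (valence 4) → 3 H
  atom 2: O, bond orders sum to 2 (valence 2) → 0 H
  atom 3: aromatic c, 3 neighbours → 0 H
  atom 4: aromatic c, 2 neighbours → 1 H
  atom 5: aromatic c, 3 neighbours → 0 H
  atom 6: C, bond orders sum to 3 (valence 4) → 1 H
  atom 7: O, bond orders sum to 2 (valence 2) → 0 H
  atom 8: aromatic c, 3 neighbours → 0 H
  atom 9: aromatic c, 2 neighbours → 1 H
  atom 10: aromatic c, 3 neighbours → 0 H
  atom 11: O, bond orders sum to 1 (valence 2) → 1 H
  atom 12: aromatic c, 3 neighbours → 0 H
  atom 13: aromatic c, 3 neighbours → 0 H
  atom 14: N, bond orders sum to 1 (valence 3) → 2 H
  atom 15: aromatic c, 3 neighbours → 0 H
  atom 16: Cl (halogen, monovalent) → 0 H
  atom 17: aromatic c, 2 neighbours → 1 H
  atom 18: aromatic c, 2 neighbours → 1 H
  atom 19: aromatic c, 2 neighbours → 1 H
Totals → C:14, H:12, Cl:1, N:1, O:3.

C14H12ClNO3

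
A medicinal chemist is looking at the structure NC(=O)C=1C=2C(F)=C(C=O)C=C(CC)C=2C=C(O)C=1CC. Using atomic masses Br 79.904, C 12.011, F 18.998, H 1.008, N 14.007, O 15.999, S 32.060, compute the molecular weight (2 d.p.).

First, the molecular formula is C16H16FNO3 (counting implicit H from valence).
  C: 16 × 12.011 = 192.176
  F: 1 × 18.998 = 18.998
  H: 16 × 1.008 = 16.128
  N: 1 × 14.007 = 14.007
  O: 3 × 15.999 = 47.997
Sum: 16×12.011 + 1×18.998 + 16×1.008 + 1×14.007 + 3×15.999 = 289.306 → 289.31 g/mol.

289.31 g/mol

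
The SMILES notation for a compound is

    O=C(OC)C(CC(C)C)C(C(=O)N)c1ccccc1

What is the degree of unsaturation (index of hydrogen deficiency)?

Molecular formula: C15H21NO3.
DoU = (2C + 2 + N − H − X) / 2, where X is the halogen count and O/S are ignored.
    = (2·15 + 2 + 1 − 21 − 0) / 2 = 12 / 2 = 6.

6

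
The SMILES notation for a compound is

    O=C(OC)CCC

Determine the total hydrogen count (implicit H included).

Walk through each heavy atom and fill implicit hydrogens from standard valence (C 4, N 3, O 2, S 2, halogen 1):
  atom 1: O, bond orders sum to 2 (valence 2) → 0 H
  atom 2: C, bond orders sum to 4 (valence 4) → 0 H
  atom 3: O, bond orders sum to 2 (valence 2) → 0 H
  atom 4: C, bond orders sum to 1 (valence 4) → 3 H
  atom 5: C, bond orders sum to 2 (valence 4) → 2 H
  atom 6: C, bond orders sum to 2 (valence 4) → 2 H
  atom 7: C, bond orders sum to 1 (valence 4) → 3 H
Total hydrogens: 10.

10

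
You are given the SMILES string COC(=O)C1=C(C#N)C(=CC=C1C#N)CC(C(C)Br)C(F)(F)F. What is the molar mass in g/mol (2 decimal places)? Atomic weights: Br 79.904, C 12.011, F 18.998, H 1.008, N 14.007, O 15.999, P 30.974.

389.17 g/mol

First, the molecular formula is C15H12BrF3N2O2 (counting implicit H from valence).
  Br: 1 × 79.904 = 79.904
  C: 15 × 12.011 = 180.165
  F: 3 × 18.998 = 56.994
  H: 12 × 1.008 = 12.096
  N: 2 × 14.007 = 28.014
  O: 2 × 15.999 = 31.998
Sum: 1×79.904 + 15×12.011 + 3×18.998 + 12×1.008 + 2×14.007 + 2×15.999 = 389.171 → 389.17 g/mol.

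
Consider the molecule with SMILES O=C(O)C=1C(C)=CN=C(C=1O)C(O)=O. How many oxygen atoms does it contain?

Scan the SMILES for O atoms (remember two-letter symbols like Cl and Br are single atoms).
Oxygen count: 5.

5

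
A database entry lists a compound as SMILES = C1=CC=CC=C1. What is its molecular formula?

C6H6

Walk through each heavy atom and fill implicit hydrogens from standard valence (C 4, N 3, O 2, S 2, halogen 1):
  atom 1: C, bond orders sum to 3 (valence 4) → 1 H
  atom 2: C, bond orders sum to 3 (valence 4) → 1 H
  atom 3: C, bond orders sum to 3 (valence 4) → 1 H
  atom 4: C, bond orders sum to 3 (valence 4) → 1 H
  atom 5: C, bond orders sum to 3 (valence 4) → 1 H
  atom 6: C, bond orders sum to 3 (valence 4) → 1 H
Totals → C:6, H:6.
In Hill order: C6H6.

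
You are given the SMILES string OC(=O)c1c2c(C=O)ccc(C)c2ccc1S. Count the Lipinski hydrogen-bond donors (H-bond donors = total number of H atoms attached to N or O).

1

Donors: find every N or O and count the H atoms it carries.
  atom 1 (O): bond orders sum to 1 → 1 H
  atom 3 (O): bond orders sum to 2 → 0 H
  atom 8 (O): bond orders sum to 2 → 0 H
Lipinski HBD = 1.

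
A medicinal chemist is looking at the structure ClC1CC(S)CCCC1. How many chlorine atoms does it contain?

1

Scan the SMILES for Cl atoms (remember two-letter symbols like Cl and Br are single atoms).
Chlorine count: 1.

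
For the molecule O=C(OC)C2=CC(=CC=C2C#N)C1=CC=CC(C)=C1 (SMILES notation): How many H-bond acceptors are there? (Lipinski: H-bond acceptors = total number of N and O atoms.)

3

N atoms: 1; O atoms: 2.
Lipinski HBA = 1 + 2 = 3.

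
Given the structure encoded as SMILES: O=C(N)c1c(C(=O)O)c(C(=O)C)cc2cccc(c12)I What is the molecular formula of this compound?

Walk through each heavy atom and fill implicit hydrogens from standard valence (C 4, N 3, O 2, S 2, halogen 1); for lowercase aromatic atoms, an aromatic c carries 1 H when it has two neighbours and 0 H with three, and aromatic n carries 0 H:
  atom 1: O, bond orders sum to 2 (valence 2) → 0 H
  atom 2: C, bond orders sum to 4 (valence 4) → 0 H
  atom 3: N, bond orders sum to 1 (valence 3) → 2 H
  atom 4: aromatic c, 3 neighbours → 0 H
  atom 5: aromatic c, 3 neighbours → 0 H
  atom 6: C, bond orders sum to 4 (valence 4) → 0 H
  atom 7: O, bond orders sum to 2 (valence 2) → 0 H
  atom 8: O, bond orders sum to 1 (valence 2) → 1 H
  atom 9: aromatic c, 3 neighbours → 0 H
  atom 10: C, bond orders sum to 4 (valence 4) → 0 H
  atom 11: O, bond orders sum to 2 (valence 2) → 0 H
  atom 12: C, bond orders sum to 1 (valence 4) → 3 H
  atom 13: aromatic c, 2 neighbours → 1 H
  atom 14: aromatic c, 3 neighbours → 0 H
  atom 15: aromatic c, 2 neighbours → 1 H
  atom 16: aromatic c, 2 neighbours → 1 H
  atom 17: aromatic c, 2 neighbours → 1 H
  atom 18: aromatic c, 3 neighbours → 0 H
  atom 19: aromatic c, 3 neighbours → 0 H
  atom 20: I (halogen, monovalent) → 0 H
Totals → C:14, H:10, I:1, N:1, O:4.

C14H10INO4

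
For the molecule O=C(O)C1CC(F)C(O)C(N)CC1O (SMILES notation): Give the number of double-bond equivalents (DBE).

2

Molecular formula: C8H14FNO4.
DoU = (2C + 2 + N − H − X) / 2, where X is the halogen count and O/S are ignored.
    = (2·8 + 2 + 1 − 14 − 1) / 2 = 4 / 2 = 2.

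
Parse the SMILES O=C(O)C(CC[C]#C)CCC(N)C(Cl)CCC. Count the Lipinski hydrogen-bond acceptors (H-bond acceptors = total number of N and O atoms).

N atoms: 1; O atoms: 2.
Lipinski HBA = 1 + 2 = 3.

3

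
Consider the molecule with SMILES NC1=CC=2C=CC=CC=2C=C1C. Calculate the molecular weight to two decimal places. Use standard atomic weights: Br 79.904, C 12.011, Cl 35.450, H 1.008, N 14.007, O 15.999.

First, the molecular formula is C11H11N (counting implicit H from valence).
  C: 11 × 12.011 = 132.121
  H: 11 × 1.008 = 11.088
  N: 1 × 14.007 = 14.007
Sum: 11×12.011 + 11×1.008 + 1×14.007 = 157.216 → 157.22 g/mol.

157.22 g/mol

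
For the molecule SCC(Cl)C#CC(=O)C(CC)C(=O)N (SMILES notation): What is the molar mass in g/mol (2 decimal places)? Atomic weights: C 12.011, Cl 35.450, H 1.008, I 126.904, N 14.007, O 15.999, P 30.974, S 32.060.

First, the molecular formula is C9H12ClNO2S (counting implicit H from valence).
  C: 9 × 12.011 = 108.099
  Cl: 1 × 35.450 = 35.450
  H: 12 × 1.008 = 12.096
  N: 1 × 14.007 = 14.007
  O: 2 × 15.999 = 31.998
  S: 1 × 32.060 = 32.060
Sum: 9×12.011 + 1×35.450 + 12×1.008 + 1×14.007 + 2×15.999 + 1×32.060 = 233.710 → 233.71 g/mol.

233.71 g/mol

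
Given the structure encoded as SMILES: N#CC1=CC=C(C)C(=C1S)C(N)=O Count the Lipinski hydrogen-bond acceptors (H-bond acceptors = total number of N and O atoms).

N atoms: 2; O atoms: 1.
Lipinski HBA = 2 + 1 = 3.

3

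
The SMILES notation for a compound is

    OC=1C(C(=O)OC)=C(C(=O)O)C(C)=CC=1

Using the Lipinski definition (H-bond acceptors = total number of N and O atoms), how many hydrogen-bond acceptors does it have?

5

N atoms: 0; O atoms: 5.
Lipinski HBA = 0 + 5 = 5.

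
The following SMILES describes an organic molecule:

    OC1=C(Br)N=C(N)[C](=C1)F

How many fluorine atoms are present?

1

Scan the SMILES for F atoms (remember two-letter symbols like Cl and Br are single atoms).
Fluorine count: 1.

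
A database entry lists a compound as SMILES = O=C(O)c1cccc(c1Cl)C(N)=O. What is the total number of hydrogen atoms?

Walk through each heavy atom and fill implicit hydrogens from standard valence (C 4, N 3, O 2, S 2, halogen 1); for lowercase aromatic atoms, an aromatic c carries 1 H when it has two neighbours and 0 H with three, and aromatic n carries 0 H:
  atom 1: O, bond orders sum to 2 (valence 2) → 0 H
  atom 2: C, bond orders sum to 4 (valence 4) → 0 H
  atom 3: O, bond orders sum to 1 (valence 2) → 1 H
  atom 4: aromatic c, 3 neighbours → 0 H
  atom 5: aromatic c, 2 neighbours → 1 H
  atom 6: aromatic c, 2 neighbours → 1 H
  atom 7: aromatic c, 2 neighbours → 1 H
  atom 8: aromatic c, 3 neighbours → 0 H
  atom 9: aromatic c, 3 neighbours → 0 H
  atom 10: Cl (halogen, monovalent) → 0 H
  atom 11: C, bond orders sum to 4 (valence 4) → 0 H
  atom 12: N, bond orders sum to 1 (valence 3) → 2 H
  atom 13: O, bond orders sum to 2 (valence 2) → 0 H
Total hydrogens: 6.

6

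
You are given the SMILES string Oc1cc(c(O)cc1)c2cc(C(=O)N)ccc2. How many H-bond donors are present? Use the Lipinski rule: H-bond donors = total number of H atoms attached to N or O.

Donors: find every N or O and count the H atoms it carries.
  atom 1 (O): bond orders sum to 1 → 1 H
  atom 6 (O): bond orders sum to 1 → 1 H
  atom 13 (O): bond orders sum to 2 → 0 H
  atom 14 (N): bond orders sum to 1 → 2 H
Lipinski HBD = 4.

4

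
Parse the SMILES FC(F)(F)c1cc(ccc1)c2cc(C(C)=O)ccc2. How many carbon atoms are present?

15

Count every carbon token in the SMILES (each C, including those in ring-closure positions and inside branches).
Carbon count: 15.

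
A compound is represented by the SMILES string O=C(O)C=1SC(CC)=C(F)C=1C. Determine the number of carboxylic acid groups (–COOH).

1

The carboxylic acid motif appears at heavy-atom position 2 in the SMILES.
Carboxylic acid count: 1.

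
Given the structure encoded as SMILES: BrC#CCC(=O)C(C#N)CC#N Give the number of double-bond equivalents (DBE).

7

Molecular formula: C8H5BrN2O.
DoU = (2C + 2 + N − H − X) / 2, where X is the halogen count and O/S are ignored.
    = (2·8 + 2 + 2 − 5 − 1) / 2 = 14 / 2 = 7.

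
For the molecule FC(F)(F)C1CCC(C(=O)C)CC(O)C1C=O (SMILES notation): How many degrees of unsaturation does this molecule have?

3

Degree of unsaturation = (number of rings) + (number of π bonds).
Ring closures in the SMILES: 1.
π bonds: 2 double bonds (each 1 DoU) → 2 DoU from unsaturation.
Total DoU = 1 + 2 = 3.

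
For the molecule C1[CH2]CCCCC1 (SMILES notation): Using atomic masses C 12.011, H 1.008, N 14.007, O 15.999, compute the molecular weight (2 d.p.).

First, the molecular formula is C7H14 (counting implicit H from valence).
  C: 7 × 12.011 = 84.077
  H: 14 × 1.008 = 14.112
Sum: 7×12.011 + 14×1.008 = 98.189 → 98.19 g/mol.

98.19 g/mol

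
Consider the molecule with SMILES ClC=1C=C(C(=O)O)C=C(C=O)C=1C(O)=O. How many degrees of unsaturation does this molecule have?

Degree of unsaturation = (number of rings) + (number of π bonds).
Ring closures in the SMILES: 1.
π bonds: 6 double bonds (each 1 DoU) → 6 DoU from unsaturation.
Total DoU = 1 + 6 = 7.

7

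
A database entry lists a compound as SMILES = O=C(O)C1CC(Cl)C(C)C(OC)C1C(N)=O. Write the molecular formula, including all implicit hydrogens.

C10H16ClNO4

Walk through each heavy atom and fill implicit hydrogens from standard valence (C 4, N 3, O 2, S 2, halogen 1):
  atom 1: O, bond orders sum to 2 (valence 2) → 0 H
  atom 2: C, bond orders sum to 4 (valence 4) → 0 H
  atom 3: O, bond orders sum to 1 (valence 2) → 1 H
  atom 4: C, bond orders sum to 3 (valence 4) → 1 H
  atom 5: C, bond orders sum to 2 (valence 4) → 2 H
  atom 6: C, bond orders sum to 3 (valence 4) → 1 H
  atom 7: Cl (halogen, monovalent) → 0 H
  atom 8: C, bond orders sum to 3 (valence 4) → 1 H
  atom 9: C, bond orders sum to 1 (valence 4) → 3 H
  atom 10: C, bond orders sum to 3 (valence 4) → 1 H
  atom 11: O, bond orders sum to 2 (valence 2) → 0 H
  atom 12: C, bond orders sum to 1 (valence 4) → 3 H
  atom 13: C, bond orders sum to 3 (valence 4) → 1 H
  atom 14: C, bond orders sum to 4 (valence 4) → 0 H
  atom 15: N, bond orders sum to 1 (valence 3) → 2 H
  atom 16: O, bond orders sum to 2 (valence 2) → 0 H
Totals → C:10, H:16, Cl:1, N:1, O:4.
In Hill order: C10H16ClNO4.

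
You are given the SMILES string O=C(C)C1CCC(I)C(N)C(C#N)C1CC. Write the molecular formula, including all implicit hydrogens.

Walk through each heavy atom and fill implicit hydrogens from standard valence (C 4, N 3, O 2, S 2, halogen 1):
  atom 1: O, bond orders sum to 2 (valence 2) → 0 H
  atom 2: C, bond orders sum to 4 (valence 4) → 0 H
  atom 3: C, bond orders sum to 1 (valence 4) → 3 H
  atom 4: C, bond orders sum to 3 (valence 4) → 1 H
  atom 5: C, bond orders sum to 2 (valence 4) → 2 H
  atom 6: C, bond orders sum to 2 (valence 4) → 2 H
  atom 7: C, bond orders sum to 3 (valence 4) → 1 H
  atom 8: I (halogen, monovalent) → 0 H
  atom 9: C, bond orders sum to 3 (valence 4) → 1 H
  atom 10: N, bond orders sum to 1 (valence 3) → 2 H
  atom 11: C, bond orders sum to 3 (valence 4) → 1 H
  atom 12: C, bond orders sum to 4 (valence 4) → 0 H
  atom 13: N, bond orders sum to 3 (valence 3) → 0 H
  atom 14: C, bond orders sum to 3 (valence 4) → 1 H
  atom 15: C, bond orders sum to 2 (valence 4) → 2 H
  atom 16: C, bond orders sum to 1 (valence 4) → 3 H
Totals → C:12, H:19, I:1, N:2, O:1.
In Hill order: C12H19IN2O.

C12H19IN2O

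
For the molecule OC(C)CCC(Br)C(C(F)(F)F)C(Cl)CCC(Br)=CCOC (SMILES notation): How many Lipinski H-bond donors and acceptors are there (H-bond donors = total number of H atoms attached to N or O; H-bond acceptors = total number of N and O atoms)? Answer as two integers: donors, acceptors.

Donors: find every N or O and count the H atoms it carries.
  atom 1 (O): bond orders sum to 1 → 1 H
  atom 21 (O): bond orders sum to 2 → 0 H
Lipinski HBD = 1.
Acceptors: N atoms = 0, O atoms = 2 → HBA = 2.

1, 2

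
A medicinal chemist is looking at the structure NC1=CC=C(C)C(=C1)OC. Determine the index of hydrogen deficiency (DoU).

Degree of unsaturation = (number of rings) + (number of π bonds).
Ring closures in the SMILES: 1.
π bonds: 3 double bonds (each 1 DoU) → 3 DoU from unsaturation.
Total DoU = 1 + 3 = 4.

4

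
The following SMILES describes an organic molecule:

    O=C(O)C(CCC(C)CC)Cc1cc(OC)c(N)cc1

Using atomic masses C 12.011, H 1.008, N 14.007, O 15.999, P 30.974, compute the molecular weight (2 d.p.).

279.38 g/mol

First, the molecular formula is C16H25NO3 (counting implicit H from valence).
  C: 16 × 12.011 = 192.176
  H: 25 × 1.008 = 25.200
  N: 1 × 14.007 = 14.007
  O: 3 × 15.999 = 47.997
Sum: 16×12.011 + 25×1.008 + 1×14.007 + 3×15.999 = 279.380 → 279.38 g/mol.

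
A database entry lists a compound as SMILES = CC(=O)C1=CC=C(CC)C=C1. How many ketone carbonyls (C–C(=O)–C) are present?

1

The ketone motif appears at heavy-atom position 2 in the SMILES.
Ketone count: 1.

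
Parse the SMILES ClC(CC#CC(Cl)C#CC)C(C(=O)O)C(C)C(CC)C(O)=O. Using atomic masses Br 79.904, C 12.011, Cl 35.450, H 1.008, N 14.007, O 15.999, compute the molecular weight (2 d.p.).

First, the molecular formula is C16H20Cl2O4 (counting implicit H from valence).
  C: 16 × 12.011 = 192.176
  Cl: 2 × 35.450 = 70.900
  H: 20 × 1.008 = 20.160
  O: 4 × 15.999 = 63.996
Sum: 16×12.011 + 2×35.450 + 20×1.008 + 4×15.999 = 347.232 → 347.23 g/mol.

347.23 g/mol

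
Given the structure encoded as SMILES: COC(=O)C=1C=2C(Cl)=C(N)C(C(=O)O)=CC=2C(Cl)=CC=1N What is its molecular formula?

Walk through each heavy atom and fill implicit hydrogens from standard valence (C 4, N 3, O 2, S 2, halogen 1):
  atom 1: C, bond orders sum to 1 (valence 4) → 3 H
  atom 2: O, bond orders sum to 2 (valence 2) → 0 H
  atom 3: C, bond orders sum to 4 (valence 4) → 0 H
  atom 4: O, bond orders sum to 2 (valence 2) → 0 H
  atom 5: C, bond orders sum to 4 (valence 4) → 0 H
  atom 6: C, bond orders sum to 4 (valence 4) → 0 H
  atom 7: C, bond orders sum to 4 (valence 4) → 0 H
  atom 8: Cl (halogen, monovalent) → 0 H
  atom 9: C, bond orders sum to 4 (valence 4) → 0 H
  atom 10: N, bond orders sum to 1 (valence 3) → 2 H
  atom 11: C, bond orders sum to 4 (valence 4) → 0 H
  atom 12: C, bond orders sum to 4 (valence 4) → 0 H
  atom 13: O, bond orders sum to 2 (valence 2) → 0 H
  atom 14: O, bond orders sum to 1 (valence 2) → 1 H
  atom 15: C, bond orders sum to 3 (valence 4) → 1 H
  atom 16: C, bond orders sum to 4 (valence 4) → 0 H
  atom 17: C, bond orders sum to 4 (valence 4) → 0 H
  atom 18: Cl (halogen, monovalent) → 0 H
  atom 19: C, bond orders sum to 3 (valence 4) → 1 H
  atom 20: C, bond orders sum to 4 (valence 4) → 0 H
  atom 21: N, bond orders sum to 1 (valence 3) → 2 H
Totals → C:13, H:10, Cl:2, N:2, O:4.
In Hill order: C13H10Cl2N2O4.

C13H10Cl2N2O4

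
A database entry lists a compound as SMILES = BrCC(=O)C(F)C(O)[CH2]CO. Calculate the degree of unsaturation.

Degree of unsaturation = (number of rings) + (number of π bonds).
Ring closures in the SMILES: 0.
π bonds: 1 double bond (each 1 DoU) → 1 DoU from unsaturation.
Total DoU = 0 + 1 = 1.

1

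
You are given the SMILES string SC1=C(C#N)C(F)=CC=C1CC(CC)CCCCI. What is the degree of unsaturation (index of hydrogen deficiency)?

Molecular formula: C15H19FINS.
DoU = (2C + 2 + N − H − X) / 2, where X is the halogen count and O/S are ignored.
    = (2·15 + 2 + 1 − 19 − 2) / 2 = 12 / 2 = 6.

6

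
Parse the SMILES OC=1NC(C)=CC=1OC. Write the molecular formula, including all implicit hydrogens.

Walk through each heavy atom and fill implicit hydrogens from standard valence (C 4, N 3, O 2, S 2, halogen 1):
  atom 1: O, bond orders sum to 1 (valence 2) → 1 H
  atom 2: C, bond orders sum to 4 (valence 4) → 0 H
  atom 3: N, bond orders sum to 2 (valence 3) → 1 H
  atom 4: C, bond orders sum to 4 (valence 4) → 0 H
  atom 5: C, bond orders sum to 1 (valence 4) → 3 H
  atom 6: C, bond orders sum to 3 (valence 4) → 1 H
  atom 7: C, bond orders sum to 4 (valence 4) → 0 H
  atom 8: O, bond orders sum to 2 (valence 2) → 0 H
  atom 9: C, bond orders sum to 1 (valence 4) → 3 H
Totals → C:6, H:9, N:1, O:2.
In Hill order: C6H9NO2.

C6H9NO2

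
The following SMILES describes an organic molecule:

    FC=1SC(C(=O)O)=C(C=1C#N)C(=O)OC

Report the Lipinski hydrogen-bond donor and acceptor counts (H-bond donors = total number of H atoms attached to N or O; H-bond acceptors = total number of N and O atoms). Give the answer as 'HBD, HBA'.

Donors: find every N or O and count the H atoms it carries.
  atom 6 (O): bond orders sum to 2 → 0 H
  atom 7 (O): bond orders sum to 1 → 1 H
  atom 11 (N): bond orders sum to 3 → 0 H
  atom 13 (O): bond orders sum to 2 → 0 H
  atom 14 (O): bond orders sum to 2 → 0 H
Lipinski HBD = 1.
Acceptors: N atoms = 1, O atoms = 4 → HBA = 5.

1, 5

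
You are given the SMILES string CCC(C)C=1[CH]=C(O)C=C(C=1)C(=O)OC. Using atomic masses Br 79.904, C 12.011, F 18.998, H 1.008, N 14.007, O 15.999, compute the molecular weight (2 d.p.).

208.26 g/mol

First, the molecular formula is C12H16O3 (counting implicit H from valence).
  C: 12 × 12.011 = 144.132
  H: 16 × 1.008 = 16.128
  O: 3 × 15.999 = 47.997
Sum: 12×12.011 + 16×1.008 + 3×15.999 = 208.257 → 208.26 g/mol.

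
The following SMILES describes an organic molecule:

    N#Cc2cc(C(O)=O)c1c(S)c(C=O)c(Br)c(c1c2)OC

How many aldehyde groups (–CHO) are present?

The aldehyde motif appears at heavy-atom position 13 in the SMILES.
Other groups present: 1 carboxylic acid, 1 ether, 1 nitrile, 1 thiol.
Aldehyde count: 1.

1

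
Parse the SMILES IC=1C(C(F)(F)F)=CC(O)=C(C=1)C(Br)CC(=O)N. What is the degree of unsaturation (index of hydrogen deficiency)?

5

Molecular formula: C10H8BrF3INO2.
DoU = (2C + 2 + N − H − X) / 2, where X is the halogen count and O/S are ignored.
    = (2·10 + 2 + 1 − 8 − 5) / 2 = 10 / 2 = 5.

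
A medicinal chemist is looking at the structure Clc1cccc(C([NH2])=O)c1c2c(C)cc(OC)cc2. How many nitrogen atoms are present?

Scan the SMILES for N atoms (remember two-letter symbols like Cl and Br are single atoms).
Nitrogen count: 1.

1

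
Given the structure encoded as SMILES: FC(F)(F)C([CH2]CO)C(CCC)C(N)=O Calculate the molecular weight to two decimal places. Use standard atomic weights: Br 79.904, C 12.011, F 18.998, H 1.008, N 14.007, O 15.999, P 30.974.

227.23 g/mol

First, the molecular formula is C9H16F3NO2 (counting implicit H from valence).
  C: 9 × 12.011 = 108.099
  F: 3 × 18.998 = 56.994
  H: 16 × 1.008 = 16.128
  N: 1 × 14.007 = 14.007
  O: 2 × 15.999 = 31.998
Sum: 9×12.011 + 3×18.998 + 16×1.008 + 1×14.007 + 2×15.999 = 227.226 → 227.23 g/mol.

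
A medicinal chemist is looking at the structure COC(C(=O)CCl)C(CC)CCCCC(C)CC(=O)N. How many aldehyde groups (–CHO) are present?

Scan the SMILES for the aldehyde motif — none present.
Groups that are present: 1 amide, 1 ether, 1 ketone.

0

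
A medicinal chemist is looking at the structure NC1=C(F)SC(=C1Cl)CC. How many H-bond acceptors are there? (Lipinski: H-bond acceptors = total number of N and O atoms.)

N atoms: 1; O atoms: 0.
Lipinski HBA = 1 + 0 = 1.

1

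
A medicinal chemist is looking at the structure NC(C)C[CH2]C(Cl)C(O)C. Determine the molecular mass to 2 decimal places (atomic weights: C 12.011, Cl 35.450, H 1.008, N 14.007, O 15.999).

165.66 g/mol

First, the molecular formula is C7H16ClNO (counting implicit H from valence).
  C: 7 × 12.011 = 84.077
  Cl: 1 × 35.450 = 35.450
  H: 16 × 1.008 = 16.128
  N: 1 × 14.007 = 14.007
  O: 1 × 15.999 = 15.999
Sum: 7×12.011 + 1×35.450 + 16×1.008 + 1×14.007 + 1×15.999 = 165.661 → 165.66 g/mol.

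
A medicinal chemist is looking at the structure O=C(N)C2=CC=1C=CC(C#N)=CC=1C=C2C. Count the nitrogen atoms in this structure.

Scan the SMILES for N atoms (remember two-letter symbols like Cl and Br are single atoms).
Nitrogen count: 2.

2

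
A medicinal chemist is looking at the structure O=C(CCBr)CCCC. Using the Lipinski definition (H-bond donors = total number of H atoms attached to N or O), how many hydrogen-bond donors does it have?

Donors: find every N or O and count the H atoms it carries.
  atom 1 (O): bond orders sum to 2 → 0 H
Lipinski HBD = 0.

0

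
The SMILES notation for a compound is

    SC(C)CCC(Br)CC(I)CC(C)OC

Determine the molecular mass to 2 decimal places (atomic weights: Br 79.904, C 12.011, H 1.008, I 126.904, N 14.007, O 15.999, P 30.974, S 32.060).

First, the molecular formula is C11H22BrIOS (counting implicit H from valence).
  Br: 1 × 79.904 = 79.904
  C: 11 × 12.011 = 132.121
  H: 22 × 1.008 = 22.176
  I: 1 × 126.904 = 126.904
  O: 1 × 15.999 = 15.999
  S: 1 × 32.060 = 32.060
Sum: 1×79.904 + 11×12.011 + 22×1.008 + 1×126.904 + 1×15.999 + 1×32.060 = 409.164 → 409.16 g/mol.

409.16 g/mol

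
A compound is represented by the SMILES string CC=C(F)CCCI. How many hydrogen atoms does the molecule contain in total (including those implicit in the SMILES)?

10

Walk through each heavy atom and fill implicit hydrogens from standard valence (C 4, N 3, O 2, S 2, halogen 1):
  atom 1: C, bond orders sum to 1 (valence 4) → 3 H
  atom 2: C, bond orders sum to 3 (valence 4) → 1 H
  atom 3: C, bond orders sum to 4 (valence 4) → 0 H
  atom 4: F (halogen, monovalent) → 0 H
  atom 5: C, bond orders sum to 2 (valence 4) → 2 H
  atom 6: C, bond orders sum to 2 (valence 4) → 2 H
  atom 7: C, bond orders sum to 2 (valence 4) → 2 H
  atom 8: I (halogen, monovalent) → 0 H
Total hydrogens: 10.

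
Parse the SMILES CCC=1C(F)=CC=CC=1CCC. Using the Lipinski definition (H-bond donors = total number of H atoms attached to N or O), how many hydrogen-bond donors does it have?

0

Donors: find every N or O and count the H atoms it carries.
  (no N or O atoms present)
Lipinski HBD = 0.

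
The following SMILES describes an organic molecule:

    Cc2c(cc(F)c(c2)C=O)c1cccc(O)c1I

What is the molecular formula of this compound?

C14H10FIO2

Walk through each heavy atom and fill implicit hydrogens from standard valence (C 4, N 3, O 2, S 2, halogen 1); for lowercase aromatic atoms, an aromatic c carries 1 H when it has two neighbours and 0 H with three, and aromatic n carries 0 H:
  atom 1: C, bond orders sum to 1 (valence 4) → 3 H
  atom 2: aromatic c, 3 neighbours → 0 H
  atom 3: aromatic c, 3 neighbours → 0 H
  atom 4: aromatic c, 2 neighbours → 1 H
  atom 5: aromatic c, 3 neighbours → 0 H
  atom 6: F (halogen, monovalent) → 0 H
  atom 7: aromatic c, 3 neighbours → 0 H
  atom 8: aromatic c, 2 neighbours → 1 H
  atom 9: C, bond orders sum to 3 (valence 4) → 1 H
  atom 10: O, bond orders sum to 2 (valence 2) → 0 H
  atom 11: aromatic c, 3 neighbours → 0 H
  atom 12: aromatic c, 2 neighbours → 1 H
  atom 13: aromatic c, 2 neighbours → 1 H
  atom 14: aromatic c, 2 neighbours → 1 H
  atom 15: aromatic c, 3 neighbours → 0 H
  atom 16: O, bond orders sum to 1 (valence 2) → 1 H
  atom 17: aromatic c, 3 neighbours → 0 H
  atom 18: I (halogen, monovalent) → 0 H
Totals → C:14, H:10, F:1, I:1, O:2.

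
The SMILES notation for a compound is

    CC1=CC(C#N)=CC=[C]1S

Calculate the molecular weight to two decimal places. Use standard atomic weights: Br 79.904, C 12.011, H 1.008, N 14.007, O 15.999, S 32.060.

First, the molecular formula is C8H7NS (counting implicit H from valence).
  C: 8 × 12.011 = 96.088
  H: 7 × 1.008 = 7.056
  N: 1 × 14.007 = 14.007
  S: 1 × 32.060 = 32.060
Sum: 8×12.011 + 7×1.008 + 1×14.007 + 1×32.060 = 149.211 → 149.21 g/mol.

149.21 g/mol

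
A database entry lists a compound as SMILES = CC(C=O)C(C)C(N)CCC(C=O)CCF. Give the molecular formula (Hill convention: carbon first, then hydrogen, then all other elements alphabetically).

C12H22FNO2

Walk through each heavy atom and fill implicit hydrogens from standard valence (C 4, N 3, O 2, S 2, halogen 1):
  atom 1: C, bond orders sum to 1 (valence 4) → 3 H
  atom 2: C, bond orders sum to 3 (valence 4) → 1 H
  atom 3: C, bond orders sum to 3 (valence 4) → 1 H
  atom 4: O, bond orders sum to 2 (valence 2) → 0 H
  atom 5: C, bond orders sum to 3 (valence 4) → 1 H
  atom 6: C, bond orders sum to 1 (valence 4) → 3 H
  atom 7: C, bond orders sum to 3 (valence 4) → 1 H
  atom 8: N, bond orders sum to 1 (valence 3) → 2 H
  atom 9: C, bond orders sum to 2 (valence 4) → 2 H
  atom 10: C, bond orders sum to 2 (valence 4) → 2 H
  atom 11: C, bond orders sum to 3 (valence 4) → 1 H
  atom 12: C, bond orders sum to 3 (valence 4) → 1 H
  atom 13: O, bond orders sum to 2 (valence 2) → 0 H
  atom 14: C, bond orders sum to 2 (valence 4) → 2 H
  atom 15: C, bond orders sum to 2 (valence 4) → 2 H
  atom 16: F (halogen, monovalent) → 0 H
Totals → C:12, H:22, F:1, N:1, O:2.
In Hill order: C12H22FNO2.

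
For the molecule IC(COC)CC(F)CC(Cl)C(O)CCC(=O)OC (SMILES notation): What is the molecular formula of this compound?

C12H21ClFIO4

Walk through each heavy atom and fill implicit hydrogens from standard valence (C 4, N 3, O 2, S 2, halogen 1):
  atom 1: I (halogen, monovalent) → 0 H
  atom 2: C, bond orders sum to 3 (valence 4) → 1 H
  atom 3: C, bond orders sum to 2 (valence 4) → 2 H
  atom 4: O, bond orders sum to 2 (valence 2) → 0 H
  atom 5: C, bond orders sum to 1 (valence 4) → 3 H
  atom 6: C, bond orders sum to 2 (valence 4) → 2 H
  atom 7: C, bond orders sum to 3 (valence 4) → 1 H
  atom 8: F (halogen, monovalent) → 0 H
  atom 9: C, bond orders sum to 2 (valence 4) → 2 H
  atom 10: C, bond orders sum to 3 (valence 4) → 1 H
  atom 11: Cl (halogen, monovalent) → 0 H
  atom 12: C, bond orders sum to 3 (valence 4) → 1 H
  atom 13: O, bond orders sum to 1 (valence 2) → 1 H
  atom 14: C, bond orders sum to 2 (valence 4) → 2 H
  atom 15: C, bond orders sum to 2 (valence 4) → 2 H
  atom 16: C, bond orders sum to 4 (valence 4) → 0 H
  atom 17: O, bond orders sum to 2 (valence 2) → 0 H
  atom 18: O, bond orders sum to 2 (valence 2) → 0 H
  atom 19: C, bond orders sum to 1 (valence 4) → 3 H
Totals → C:12, H:21, Cl:1, F:1, I:1, O:4.
In Hill order: C12H21ClFIO4.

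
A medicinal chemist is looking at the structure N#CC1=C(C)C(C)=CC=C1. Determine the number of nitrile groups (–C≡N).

The nitrile motif appears at heavy-atom position 2 in the SMILES.
Nitrile count: 1.

1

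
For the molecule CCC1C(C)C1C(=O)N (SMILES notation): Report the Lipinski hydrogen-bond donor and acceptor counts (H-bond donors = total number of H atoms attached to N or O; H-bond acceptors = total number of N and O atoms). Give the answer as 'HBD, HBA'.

Donors: find every N or O and count the H atoms it carries.
  atom 8 (O): bond orders sum to 2 → 0 H
  atom 9 (N): bond orders sum to 1 → 2 H
Lipinski HBD = 2.
Acceptors: N atoms = 1, O atoms = 1 → HBA = 2.

2, 2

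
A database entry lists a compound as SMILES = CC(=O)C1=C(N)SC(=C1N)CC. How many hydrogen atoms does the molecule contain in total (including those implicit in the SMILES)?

Walk through each heavy atom and fill implicit hydrogens from standard valence (C 4, N 3, O 2, S 2, halogen 1):
  atom 1: C, bond orders sum to 1 (valence 4) → 3 H
  atom 2: C, bond orders sum to 4 (valence 4) → 0 H
  atom 3: O, bond orders sum to 2 (valence 2) → 0 H
  atom 4: C, bond orders sum to 4 (valence 4) → 0 H
  atom 5: C, bond orders sum to 4 (valence 4) → 0 H
  atom 6: N, bond orders sum to 1 (valence 3) → 2 H
  atom 7: S, bond orders sum to 2 (valence 2) → 0 H
  atom 8: C, bond orders sum to 4 (valence 4) → 0 H
  atom 9: C, bond orders sum to 4 (valence 4) → 0 H
  atom 10: N, bond orders sum to 1 (valence 3) → 2 H
  atom 11: C, bond orders sum to 2 (valence 4) → 2 H
  atom 12: C, bond orders sum to 1 (valence 4) → 3 H
Total hydrogens: 12.

12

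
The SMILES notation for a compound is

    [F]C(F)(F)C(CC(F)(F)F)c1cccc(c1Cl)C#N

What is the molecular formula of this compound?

C11H6ClF6N

Walk through each heavy atom and fill implicit hydrogens from standard valence (C 4, N 3, O 2, S 2, halogen 1); for lowercase aromatic atoms, an aromatic c carries 1 H when it has two neighbours and 0 H with three, and aromatic n carries 0 H:
  atom 1: F with explicit H count 0
  atom 2: C, bond orders sum to 4 (valence 4) → 0 H
  atom 3: F (halogen, monovalent) → 0 H
  atom 4: F (halogen, monovalent) → 0 H
  atom 5: C, bond orders sum to 3 (valence 4) → 1 H
  atom 6: C, bond orders sum to 2 (valence 4) → 2 H
  atom 7: C, bond orders sum to 4 (valence 4) → 0 H
  atom 8: F (halogen, monovalent) → 0 H
  atom 9: F (halogen, monovalent) → 0 H
  atom 10: F (halogen, monovalent) → 0 H
  atom 11: aromatic c, 3 neighbours → 0 H
  atom 12: aromatic c, 2 neighbours → 1 H
  atom 13: aromatic c, 2 neighbours → 1 H
  atom 14: aromatic c, 2 neighbours → 1 H
  atom 15: aromatic c, 3 neighbours → 0 H
  atom 16: aromatic c, 3 neighbours → 0 H
  atom 17: Cl (halogen, monovalent) → 0 H
  atom 18: C, bond orders sum to 4 (valence 4) → 0 H
  atom 19: N, bond orders sum to 3 (valence 3) → 0 H
Totals → C:11, H:6, Cl:1, F:6, N:1.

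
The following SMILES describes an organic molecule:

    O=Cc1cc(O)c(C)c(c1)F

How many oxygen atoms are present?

Scan the SMILES for O atoms (remember two-letter symbols like Cl and Br are single atoms).
Oxygen count: 2.

2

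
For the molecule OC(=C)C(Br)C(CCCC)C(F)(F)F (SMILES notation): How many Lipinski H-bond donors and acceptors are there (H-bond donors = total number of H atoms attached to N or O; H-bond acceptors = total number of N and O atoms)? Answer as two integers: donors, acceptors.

1, 1

Donors: find every N or O and count the H atoms it carries.
  atom 1 (O): bond orders sum to 1 → 1 H
Lipinski HBD = 1.
Acceptors: N atoms = 0, O atoms = 1 → HBA = 1.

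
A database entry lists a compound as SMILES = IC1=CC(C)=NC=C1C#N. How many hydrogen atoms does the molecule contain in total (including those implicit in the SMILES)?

Walk through each heavy atom and fill implicit hydrogens from standard valence (C 4, N 3, O 2, S 2, halogen 1):
  atom 1: I (halogen, monovalent) → 0 H
  atom 2: C, bond orders sum to 4 (valence 4) → 0 H
  atom 3: C, bond orders sum to 3 (valence 4) → 1 H
  atom 4: C, bond orders sum to 4 (valence 4) → 0 H
  atom 5: C, bond orders sum to 1 (valence 4) → 3 H
  atom 6: N, bond orders sum to 3 (valence 3) → 0 H
  atom 7: C, bond orders sum to 3 (valence 4) → 1 H
  atom 8: C, bond orders sum to 4 (valence 4) → 0 H
  atom 9: C, bond orders sum to 4 (valence 4) → 0 H
  atom 10: N, bond orders sum to 3 (valence 3) → 0 H
Total hydrogens: 5.

5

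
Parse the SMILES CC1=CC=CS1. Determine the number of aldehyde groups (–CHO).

0

Scan the SMILES for the aldehyde motif — none present.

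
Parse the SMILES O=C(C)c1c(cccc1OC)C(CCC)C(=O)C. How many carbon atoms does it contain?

Count every carbon token in the SMILES (each C, including those in ring-closure positions and inside branches).
Carbon count: 15.

15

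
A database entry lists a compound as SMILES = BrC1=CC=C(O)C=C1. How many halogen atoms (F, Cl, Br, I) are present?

Halogen atoms appear at heavy-atom position 1 (1×Br).
Other groups present: 1 hydroxyl.
Halogen count: 1.

1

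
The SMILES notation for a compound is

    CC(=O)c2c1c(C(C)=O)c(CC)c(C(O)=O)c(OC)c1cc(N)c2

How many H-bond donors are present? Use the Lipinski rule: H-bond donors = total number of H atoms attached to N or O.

Donors: find every N or O and count the H atoms it carries.
  atom 3 (O): bond orders sum to 2 → 0 H
  atom 9 (O): bond orders sum to 2 → 0 H
  atom 15 (O): bond orders sum to 1 → 1 H
  atom 16 (O): bond orders sum to 2 → 0 H
  atom 18 (O): bond orders sum to 2 → 0 H
  atom 23 (N): bond orders sum to 1 → 2 H
Lipinski HBD = 3.

3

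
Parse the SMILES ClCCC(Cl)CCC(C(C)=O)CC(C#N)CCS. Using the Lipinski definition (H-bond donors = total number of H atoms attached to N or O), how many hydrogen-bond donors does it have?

0

Donors: find every N or O and count the H atoms it carries.
  atom 11 (O): bond orders sum to 2 → 0 H
  atom 15 (N): bond orders sum to 3 → 0 H
Lipinski HBD = 0.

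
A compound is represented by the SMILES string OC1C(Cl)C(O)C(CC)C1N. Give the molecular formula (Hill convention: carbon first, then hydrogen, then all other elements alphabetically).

Walk through each heavy atom and fill implicit hydrogens from standard valence (C 4, N 3, O 2, S 2, halogen 1):
  atom 1: O, bond orders sum to 1 (valence 2) → 1 H
  atom 2: C, bond orders sum to 3 (valence 4) → 1 H
  atom 3: C, bond orders sum to 3 (valence 4) → 1 H
  atom 4: Cl (halogen, monovalent) → 0 H
  atom 5: C, bond orders sum to 3 (valence 4) → 1 H
  atom 6: O, bond orders sum to 1 (valence 2) → 1 H
  atom 7: C, bond orders sum to 3 (valence 4) → 1 H
  atom 8: C, bond orders sum to 2 (valence 4) → 2 H
  atom 9: C, bond orders sum to 1 (valence 4) → 3 H
  atom 10: C, bond orders sum to 3 (valence 4) → 1 H
  atom 11: N, bond orders sum to 1 (valence 3) → 2 H
Totals → C:7, H:14, Cl:1, N:1, O:2.

C7H14ClNO2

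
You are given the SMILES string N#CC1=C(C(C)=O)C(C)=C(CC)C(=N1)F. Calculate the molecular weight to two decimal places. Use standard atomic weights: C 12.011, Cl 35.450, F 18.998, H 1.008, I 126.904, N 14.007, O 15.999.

First, the molecular formula is C11H11FN2O (counting implicit H from valence).
  C: 11 × 12.011 = 132.121
  F: 1 × 18.998 = 18.998
  H: 11 × 1.008 = 11.088
  N: 2 × 14.007 = 28.014
  O: 1 × 15.999 = 15.999
Sum: 11×12.011 + 1×18.998 + 11×1.008 + 2×14.007 + 1×15.999 = 206.220 → 206.22 g/mol.

206.22 g/mol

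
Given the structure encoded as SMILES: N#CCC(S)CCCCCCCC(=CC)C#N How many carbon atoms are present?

Count every carbon token in the SMILES (each C, including those in ring-closure positions and inside branches).
Carbon count: 14.

14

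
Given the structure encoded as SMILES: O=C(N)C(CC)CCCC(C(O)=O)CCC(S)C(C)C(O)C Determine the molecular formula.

Walk through each heavy atom and fill implicit hydrogens from standard valence (C 4, N 3, O 2, S 2, halogen 1):
  atom 1: O, bond orders sum to 2 (valence 2) → 0 H
  atom 2: C, bond orders sum to 4 (valence 4) → 0 H
  atom 3: N, bond orders sum to 1 (valence 3) → 2 H
  atom 4: C, bond orders sum to 3 (valence 4) → 1 H
  atom 5: C, bond orders sum to 2 (valence 4) → 2 H
  atom 6: C, bond orders sum to 1 (valence 4) → 3 H
  atom 7: C, bond orders sum to 2 (valence 4) → 2 H
  atom 8: C, bond orders sum to 2 (valence 4) → 2 H
  atom 9: C, bond orders sum to 2 (valence 4) → 2 H
  atom 10: C, bond orders sum to 3 (valence 4) → 1 H
  atom 11: C, bond orders sum to 4 (valence 4) → 0 H
  atom 12: O, bond orders sum to 1 (valence 2) → 1 H
  atom 13: O, bond orders sum to 2 (valence 2) → 0 H
  atom 14: C, bond orders sum to 2 (valence 4) → 2 H
  atom 15: C, bond orders sum to 2 (valence 4) → 2 H
  atom 16: C, bond orders sum to 3 (valence 4) → 1 H
  atom 17: S, bond orders sum to 1 (valence 2) → 1 H
  atom 18: C, bond orders sum to 3 (valence 4) → 1 H
  atom 19: C, bond orders sum to 1 (valence 4) → 3 H
  atom 20: C, bond orders sum to 3 (valence 4) → 1 H
  atom 21: O, bond orders sum to 1 (valence 2) → 1 H
  atom 22: C, bond orders sum to 1 (valence 4) → 3 H
Totals → C:16, H:31, N:1, O:4, S:1.

C16H31NO4S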